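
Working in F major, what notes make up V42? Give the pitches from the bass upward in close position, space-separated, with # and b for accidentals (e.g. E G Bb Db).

In F major, scale degree 5 is C, and the diatonic chord built there is a dominant seventh chord.
That chord is spelled C-E-G-Bb.
The figured bass 42 indicates third inversion, placing the seventh (Bb) in the bass: Bb-C-E-G.

Bb C E G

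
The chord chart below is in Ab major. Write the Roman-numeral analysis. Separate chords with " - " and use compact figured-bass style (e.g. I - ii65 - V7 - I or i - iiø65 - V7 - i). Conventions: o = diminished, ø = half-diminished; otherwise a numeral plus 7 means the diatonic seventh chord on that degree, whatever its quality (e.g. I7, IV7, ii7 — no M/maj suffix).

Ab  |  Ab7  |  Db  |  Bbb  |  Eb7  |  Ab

I - V7/IV - IV - bII - V7 - I

Ab: major triad on Ab = scale degree 1 → I.
Ab7: chromatic; Ab is V of IV, so V7/IV.
Db has root Db, degree 4 in Ab major, so IV.
Bbb: major triad on Bbb — chromatic; Bbb is the lowered second degree, so this is the Neapolitan chord, bII.
Eb7: root Eb is the dominant; dominant seventh chord there is V7.
Ab has root Ab, degree 1 in Ab major, so I.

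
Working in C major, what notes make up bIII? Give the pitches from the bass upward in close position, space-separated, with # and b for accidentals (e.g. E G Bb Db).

Eb G Bb

bIII is a major triad on the lowered third degree, borrowed from the parallel minor. In C major that root is Eb.
So the chord is Eb-G-Bb.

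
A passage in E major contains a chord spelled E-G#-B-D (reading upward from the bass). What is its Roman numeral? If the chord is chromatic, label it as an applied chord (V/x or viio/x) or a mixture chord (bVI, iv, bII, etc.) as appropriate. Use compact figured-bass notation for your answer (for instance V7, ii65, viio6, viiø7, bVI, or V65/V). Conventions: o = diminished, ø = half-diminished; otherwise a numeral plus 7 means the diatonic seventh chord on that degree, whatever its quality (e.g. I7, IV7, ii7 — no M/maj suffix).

The pitches E-G#-B-D form a dominant seventh chord rooted on E.
E is not a diatonic chord root with this quality in E major, but it lies a perfect fifth above A (IV), so the chord functions as an applied dominant of IV.

V7/IV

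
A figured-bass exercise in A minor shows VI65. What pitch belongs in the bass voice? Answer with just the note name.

VI in A minor has root F; the chord is F-A-C-E.
The figure 65 means first inversion — the third is in the bass.

A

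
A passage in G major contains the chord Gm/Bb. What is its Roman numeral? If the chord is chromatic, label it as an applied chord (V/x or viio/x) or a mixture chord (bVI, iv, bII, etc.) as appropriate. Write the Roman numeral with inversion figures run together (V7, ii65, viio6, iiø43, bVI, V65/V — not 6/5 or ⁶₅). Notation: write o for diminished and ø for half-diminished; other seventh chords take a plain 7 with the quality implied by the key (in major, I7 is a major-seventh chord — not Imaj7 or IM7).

i6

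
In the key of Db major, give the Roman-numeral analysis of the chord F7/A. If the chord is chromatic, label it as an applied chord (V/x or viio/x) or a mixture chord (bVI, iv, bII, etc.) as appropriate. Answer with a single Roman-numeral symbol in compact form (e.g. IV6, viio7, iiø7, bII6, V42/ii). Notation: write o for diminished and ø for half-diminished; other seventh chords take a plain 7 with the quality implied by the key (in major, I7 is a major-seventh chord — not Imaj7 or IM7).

V65/vi

Stacked in thirds the chord is F-A-C-Eb: a dominant seventh chord on F.
F is not a diatonic chord root with this quality in Db major, but it lies a perfect fifth above Bb (vi), so the chord functions as an applied dominant of vi.
With A in the bass the chord is in first inversion, so the figured bass is 65.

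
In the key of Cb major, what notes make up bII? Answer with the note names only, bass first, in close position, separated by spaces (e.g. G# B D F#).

Dbb Fb Abb

bII is the Neapolitan chord — a major triad on the lowered second degree. In Cb major that root is Dbb.
So the chord is Dbb-Fb-Abb.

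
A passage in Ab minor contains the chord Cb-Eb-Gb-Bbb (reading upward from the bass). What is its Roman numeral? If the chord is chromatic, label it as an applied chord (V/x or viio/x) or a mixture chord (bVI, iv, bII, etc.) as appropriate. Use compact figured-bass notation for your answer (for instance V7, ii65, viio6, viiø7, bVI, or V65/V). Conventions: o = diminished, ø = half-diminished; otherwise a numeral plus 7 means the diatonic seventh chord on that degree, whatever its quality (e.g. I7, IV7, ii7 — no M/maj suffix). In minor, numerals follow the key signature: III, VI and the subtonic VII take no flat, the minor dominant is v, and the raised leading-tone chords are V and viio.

The pitches Cb-Eb-Gb-Bbb form a dominant seventh chord rooted on Cb.
Cb is not a diatonic chord root with this quality in Ab minor, but it lies a perfect fifth above Fb (VI), so the chord functions as an applied dominant of VI.

V7/VI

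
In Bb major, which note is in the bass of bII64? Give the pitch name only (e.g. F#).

bII in Bb major has root Cb; the chord is Cb-Eb-Gb.
The figure 64 means second inversion — the fifth is in the bass.

Gb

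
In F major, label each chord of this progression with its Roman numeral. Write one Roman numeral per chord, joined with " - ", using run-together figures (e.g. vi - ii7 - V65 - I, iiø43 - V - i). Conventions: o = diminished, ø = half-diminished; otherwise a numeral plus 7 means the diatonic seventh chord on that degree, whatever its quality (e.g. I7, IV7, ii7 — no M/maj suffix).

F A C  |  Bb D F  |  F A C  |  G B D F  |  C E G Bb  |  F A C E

I - IV - I - V7/V - V7 - I7

F-A-C has root F, degree 1 in F major, so I.
Bb-D-F: major triad on Bb = scale degree 4 → IV.
F-A-C has root F, degree 1 in F major, so I.
G-B-D-F: chromatic; G is V of V, so V7/V.
C-E-G-Bb: dominant seventh chord on C = scale degree 5 → V7.
F-A-C-E: root F is the tonic; major seventh chord there is I7.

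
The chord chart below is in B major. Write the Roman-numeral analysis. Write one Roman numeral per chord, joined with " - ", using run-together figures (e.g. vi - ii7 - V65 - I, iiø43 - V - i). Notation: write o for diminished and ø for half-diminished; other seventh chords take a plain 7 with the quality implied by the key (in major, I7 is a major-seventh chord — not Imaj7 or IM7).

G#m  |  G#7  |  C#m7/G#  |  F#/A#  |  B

G#m: root G# is the submediant; minor triad there is vi.
G#7: a dominant seventh chord on G#, the applied dominant of ii → V7/ii.
C#m7/G#: root C# is the supertonic; minor seventh chord there is ii43.
F#/A# has root F#, degree 5 in B major, so V6.
B has root B, degree 1 in B major, so I.

vi - V7/ii - ii43 - V6 - I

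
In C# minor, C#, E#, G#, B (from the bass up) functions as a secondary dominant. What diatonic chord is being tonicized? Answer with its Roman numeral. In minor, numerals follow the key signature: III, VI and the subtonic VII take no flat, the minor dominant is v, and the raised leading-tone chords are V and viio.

iv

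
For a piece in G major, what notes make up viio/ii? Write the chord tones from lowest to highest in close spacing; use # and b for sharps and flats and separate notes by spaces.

G# B D

viio/ii is a secondary leading-tone chord. The target ii is A in G major; the applied chord is rooted a semitone below, on G#.
Building a diminished triad on G# gives G#-B-D.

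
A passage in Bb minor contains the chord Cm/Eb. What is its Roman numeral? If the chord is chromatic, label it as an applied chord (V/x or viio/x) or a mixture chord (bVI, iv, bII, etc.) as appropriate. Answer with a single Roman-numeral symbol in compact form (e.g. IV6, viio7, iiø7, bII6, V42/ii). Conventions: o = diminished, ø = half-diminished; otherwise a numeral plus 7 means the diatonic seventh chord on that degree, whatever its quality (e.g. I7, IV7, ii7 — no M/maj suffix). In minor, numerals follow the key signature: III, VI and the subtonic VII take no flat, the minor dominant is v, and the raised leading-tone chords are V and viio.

ii6

Stacked in thirds the chord is C-Eb-G: a minor triad on C.
C is the second degree of Bb minor. This is the minor supertonic, borrowed from the parallel major (the Dorian ii).
With Eb in the bass the chord is in first inversion, so the figured bass is 6.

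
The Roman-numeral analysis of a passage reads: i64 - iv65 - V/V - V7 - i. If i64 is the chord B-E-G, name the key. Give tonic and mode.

E minor

The chord Em/B is a minor triad rooted on E; its label is i64.
If E is scale degree 1 and the mode makes that degree carry a minor triad, the tonic is E and the mode is minor.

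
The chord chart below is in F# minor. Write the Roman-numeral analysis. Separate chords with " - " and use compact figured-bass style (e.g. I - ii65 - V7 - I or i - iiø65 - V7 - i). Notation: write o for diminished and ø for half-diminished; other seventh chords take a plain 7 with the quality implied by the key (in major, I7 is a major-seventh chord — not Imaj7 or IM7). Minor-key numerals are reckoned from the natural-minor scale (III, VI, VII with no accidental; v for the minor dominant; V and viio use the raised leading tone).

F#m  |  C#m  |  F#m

i - v - i

F#m: root F# is the tonic; minor triad there is i.
C#m: minor triad on C# = scale degree 5 → v.
F#m: minor triad on F# = scale degree 1 → i.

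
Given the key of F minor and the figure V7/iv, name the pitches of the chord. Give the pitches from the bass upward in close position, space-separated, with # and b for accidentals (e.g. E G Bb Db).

F A C Eb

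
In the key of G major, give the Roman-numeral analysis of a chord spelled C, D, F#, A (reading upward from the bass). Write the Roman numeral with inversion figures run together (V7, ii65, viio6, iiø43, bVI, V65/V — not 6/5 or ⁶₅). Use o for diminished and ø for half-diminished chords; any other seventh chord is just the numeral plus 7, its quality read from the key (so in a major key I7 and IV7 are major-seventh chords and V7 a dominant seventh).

V42

Stacked in thirds the chord is D-F#-A-C: a dominant seventh chord on D.
In G major, D is the dominant; the diatonic dominant seventh chord there is V7.
With C in the bass the chord is in third inversion, so the figured bass is 42.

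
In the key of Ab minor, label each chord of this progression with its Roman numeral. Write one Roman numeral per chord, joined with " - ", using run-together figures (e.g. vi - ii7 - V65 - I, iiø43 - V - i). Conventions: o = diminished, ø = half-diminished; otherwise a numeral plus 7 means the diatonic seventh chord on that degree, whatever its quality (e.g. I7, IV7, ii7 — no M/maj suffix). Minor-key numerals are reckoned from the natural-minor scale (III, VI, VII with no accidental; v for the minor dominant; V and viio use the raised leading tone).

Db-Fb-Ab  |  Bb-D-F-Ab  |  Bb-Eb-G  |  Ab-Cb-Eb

Db-Fb-Ab has root Db, degree 4 in Ab minor, so iv.
Bb-D-F-Ab: a dominant seventh chord on Bb, the applied dominant of V → V7/V.
Bb-Eb-G: major triad on Eb = scale degree 5 → V64.
Ab-Cb-Eb: root Ab is the tonic; minor triad there is i.

iv - V7/V - V64 - i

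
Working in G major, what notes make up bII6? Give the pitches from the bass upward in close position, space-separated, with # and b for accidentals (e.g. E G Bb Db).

C Eb Ab

Scale degree 2 in G major is A; lowering it a half step gives Ab. bII6 is the Neapolitan sixth — a major triad on the lowered second degree, here in its customary first inversion.
So the chord is Ab-C-Eb, a major triad.
With the 6 figure the chord is in first inversion; from the bass C upward in close position it reads C-Eb-Ab.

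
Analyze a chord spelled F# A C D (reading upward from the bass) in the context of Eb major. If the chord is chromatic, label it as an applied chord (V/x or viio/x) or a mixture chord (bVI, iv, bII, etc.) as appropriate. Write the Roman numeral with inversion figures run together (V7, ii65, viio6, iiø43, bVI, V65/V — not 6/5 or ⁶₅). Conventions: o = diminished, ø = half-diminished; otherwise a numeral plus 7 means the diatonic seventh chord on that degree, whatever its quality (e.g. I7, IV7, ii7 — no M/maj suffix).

V65/iii

Stacked in thirds the chord is D-F#-A-C: a dominant seventh chord on D.
D is not a diatonic chord root with this quality in Eb major, but it lies a perfect fifth above G (iii), so the chord functions as an applied dominant of iii.
With F# in the bass the chord is in first inversion, so the figured bass is 65.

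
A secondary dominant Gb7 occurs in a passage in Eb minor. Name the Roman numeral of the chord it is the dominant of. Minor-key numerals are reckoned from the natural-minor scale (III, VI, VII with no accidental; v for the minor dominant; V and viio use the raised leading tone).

VI

The chord is a dominant seventh chord on Gb.
A dominant resolves down a perfect fifth: Gb → Cb. In Eb minor, Cb is scale degree 6, i.e. VI.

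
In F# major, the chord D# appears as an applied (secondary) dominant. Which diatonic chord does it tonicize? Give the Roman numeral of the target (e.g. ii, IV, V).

ii

The chord is a major triad on D#.
A dominant resolves down a perfect fifth: D# → G#. In F# major, G# is scale degree 2, i.e. ii.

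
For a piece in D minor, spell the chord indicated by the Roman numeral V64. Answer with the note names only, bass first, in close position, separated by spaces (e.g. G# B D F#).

E A C#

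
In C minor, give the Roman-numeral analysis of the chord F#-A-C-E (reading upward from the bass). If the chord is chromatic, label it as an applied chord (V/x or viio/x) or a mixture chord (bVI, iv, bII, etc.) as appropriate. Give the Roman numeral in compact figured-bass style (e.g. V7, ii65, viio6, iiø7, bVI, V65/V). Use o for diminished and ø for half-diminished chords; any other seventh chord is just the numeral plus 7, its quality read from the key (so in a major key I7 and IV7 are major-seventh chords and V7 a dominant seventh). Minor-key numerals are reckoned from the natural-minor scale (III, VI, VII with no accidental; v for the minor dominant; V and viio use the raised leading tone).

viiø7/V

Stacked in thirds the chord is F#-A-C-E: a half-diminished seventh chord on F#.
F# sits a half step below G (V in C minor); a diminished chord there is the applied leading-tone chord of V.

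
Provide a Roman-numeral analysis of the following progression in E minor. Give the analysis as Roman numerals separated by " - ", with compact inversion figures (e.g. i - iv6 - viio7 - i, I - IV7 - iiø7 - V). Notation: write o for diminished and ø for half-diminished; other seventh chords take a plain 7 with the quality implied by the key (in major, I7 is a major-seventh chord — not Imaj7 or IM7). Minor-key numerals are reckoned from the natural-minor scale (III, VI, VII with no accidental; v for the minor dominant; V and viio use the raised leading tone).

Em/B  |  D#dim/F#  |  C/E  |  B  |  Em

Em/B: minor triad on E = scale degree 1 → i64.
D#dim/F#: root D# is the leading tone; diminished triad there is viio6.
C/E: root C is the submediant; major triad there is VI6.
B: root B is the dominant; major triad there is V.
Em: root E is the tonic; minor triad there is i.

i64 - viio6 - VI6 - V - i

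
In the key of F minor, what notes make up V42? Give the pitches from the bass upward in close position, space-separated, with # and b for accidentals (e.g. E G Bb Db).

In F minor, the fifth degree is C. The dominant is major (leading tone raised), so V is a dominant seventh chord.
That chord is spelled C-E-G-Bb.
The figured bass 42 indicates third inversion, placing the seventh (Bb) in the bass: Bb-C-E-G.

Bb C E G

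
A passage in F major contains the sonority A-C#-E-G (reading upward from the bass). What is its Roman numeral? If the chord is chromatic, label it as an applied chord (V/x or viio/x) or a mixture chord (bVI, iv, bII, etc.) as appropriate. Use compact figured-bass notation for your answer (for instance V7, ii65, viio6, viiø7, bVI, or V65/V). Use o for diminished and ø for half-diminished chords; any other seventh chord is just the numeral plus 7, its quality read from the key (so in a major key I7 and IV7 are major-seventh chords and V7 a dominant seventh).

Stacked in thirds the chord is A-C#-E-G: a dominant seventh chord on A.
A is not a diatonic chord root with this quality in F major, but it lies a perfect fifth above D (vi), so the chord functions as an applied dominant of vi.

V7/vi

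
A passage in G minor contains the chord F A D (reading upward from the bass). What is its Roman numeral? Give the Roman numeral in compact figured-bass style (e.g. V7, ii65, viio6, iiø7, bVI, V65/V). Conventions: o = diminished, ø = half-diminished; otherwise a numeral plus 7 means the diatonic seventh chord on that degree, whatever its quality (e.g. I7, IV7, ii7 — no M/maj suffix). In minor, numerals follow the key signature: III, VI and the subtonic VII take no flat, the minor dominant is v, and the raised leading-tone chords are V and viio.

v6

Stacked in thirds the chord is D-F-A: a minor triad on D.
In G minor, D is the dominant; the diatonic minor triad there is v.
With F in the bass the chord is in first inversion, so the figured bass is 6.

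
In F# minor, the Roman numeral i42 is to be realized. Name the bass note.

i in F# minor has root F#; the chord is F#-A-C#-E.
The figure 42 means third inversion — the seventh is in the bass.

E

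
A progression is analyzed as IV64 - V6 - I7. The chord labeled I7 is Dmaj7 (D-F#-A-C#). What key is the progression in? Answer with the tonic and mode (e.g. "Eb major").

D major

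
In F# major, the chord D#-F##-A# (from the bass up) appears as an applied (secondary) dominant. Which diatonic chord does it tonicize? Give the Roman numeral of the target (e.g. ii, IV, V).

The chord is a major triad on D#.
A dominant resolves down a perfect fifth: D# → G#. In F# major, G# is scale degree 2, i.e. ii.

ii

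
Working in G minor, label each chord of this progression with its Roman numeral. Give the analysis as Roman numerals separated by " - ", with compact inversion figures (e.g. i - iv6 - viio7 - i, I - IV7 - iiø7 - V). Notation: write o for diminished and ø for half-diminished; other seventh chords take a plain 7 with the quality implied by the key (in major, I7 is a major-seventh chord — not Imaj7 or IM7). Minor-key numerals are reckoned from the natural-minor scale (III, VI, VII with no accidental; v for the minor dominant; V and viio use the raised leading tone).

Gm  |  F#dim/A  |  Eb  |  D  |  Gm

i - viio6 - VI - V - i

Gm has root G, degree 1 in G minor, so i.
F#dim/A: root F# is the leading tone; diminished triad there is viio6.
Eb: major triad on Eb = scale degree 6 → VI.
D: root D is the dominant; major triad there is V.
Gm: minor triad on G = scale degree 1 → i.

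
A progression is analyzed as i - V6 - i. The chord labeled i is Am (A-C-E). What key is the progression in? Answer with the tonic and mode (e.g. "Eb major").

A minor

The chord Am is a minor triad rooted on A; its label is i.
If A is scale degree 1 and the mode makes that degree carry a minor triad, the tonic is A and the mode is minor.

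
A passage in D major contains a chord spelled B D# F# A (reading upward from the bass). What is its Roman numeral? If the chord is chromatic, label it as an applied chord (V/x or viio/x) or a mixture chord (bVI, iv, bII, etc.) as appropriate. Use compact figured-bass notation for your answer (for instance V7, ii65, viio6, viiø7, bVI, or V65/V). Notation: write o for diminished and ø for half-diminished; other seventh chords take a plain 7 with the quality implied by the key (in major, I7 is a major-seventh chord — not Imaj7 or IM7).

V7/ii

Stacked in thirds the chord is B-D#-F#-A: a dominant seventh chord on B.
B is not a diatonic chord root with this quality in D major, but it lies a perfect fifth above E (ii), so the chord functions as an applied dominant of ii.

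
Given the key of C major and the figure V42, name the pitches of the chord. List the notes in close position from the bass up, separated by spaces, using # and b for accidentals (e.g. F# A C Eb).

F G B D

In C major, scale degree 5 is G, and the diatonic chord built there is a dominant seventh chord.
That chord is spelled G-B-D-F.
The figured bass 42 indicates third inversion, placing the seventh (F) in the bass: F-G-B-D.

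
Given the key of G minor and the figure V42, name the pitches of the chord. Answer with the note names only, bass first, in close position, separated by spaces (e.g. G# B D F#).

C D F# A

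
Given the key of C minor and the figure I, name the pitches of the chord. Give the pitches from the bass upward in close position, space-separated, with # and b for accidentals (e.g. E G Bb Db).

Scale degree 1 in C minor is C; here the chord built on it is altered to a major triad. I is the major tonic (Picardy third), borrowed from the parallel major.
So the chord is C-E-G.

C E G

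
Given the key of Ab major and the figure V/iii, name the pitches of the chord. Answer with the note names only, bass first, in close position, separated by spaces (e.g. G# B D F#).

V/iii is a secondary dominant — the dominant triad of iii. iii in Ab major is C, so the applied chord's root is G, a perfect fifth above.
Building a major triad on G gives G-B-D.

G B D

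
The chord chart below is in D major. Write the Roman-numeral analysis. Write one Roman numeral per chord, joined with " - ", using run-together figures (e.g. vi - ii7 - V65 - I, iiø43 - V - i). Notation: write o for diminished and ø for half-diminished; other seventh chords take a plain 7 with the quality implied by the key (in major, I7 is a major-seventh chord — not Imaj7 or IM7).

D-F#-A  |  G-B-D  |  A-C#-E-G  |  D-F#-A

I - IV - V7 - I

D-F#-A: major triad on D = scale degree 1 → I.
G-B-D: root G is the subdominant; major triad there is IV.
A-C#-E-G: root A is the dominant; dominant seventh chord there is V7.
D-F#-A: major triad on D = scale degree 1 → I.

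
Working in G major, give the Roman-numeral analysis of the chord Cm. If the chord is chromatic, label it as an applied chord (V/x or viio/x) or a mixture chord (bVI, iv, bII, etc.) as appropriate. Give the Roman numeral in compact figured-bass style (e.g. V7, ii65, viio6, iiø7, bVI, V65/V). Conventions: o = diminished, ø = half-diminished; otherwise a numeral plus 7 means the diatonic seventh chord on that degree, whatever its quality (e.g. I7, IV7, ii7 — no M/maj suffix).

Stacked in thirds the chord is C-Eb-G: a minor triad on C.
C is the fourth degree of G major. This is the minor subdominant, borrowed from the parallel minor.

iv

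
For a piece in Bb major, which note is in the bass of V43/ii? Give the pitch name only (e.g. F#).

D

The applied chord V43/ii is rooted on G: G-B-D-F.
The figure 43 means second inversion — the fifth is in the bass.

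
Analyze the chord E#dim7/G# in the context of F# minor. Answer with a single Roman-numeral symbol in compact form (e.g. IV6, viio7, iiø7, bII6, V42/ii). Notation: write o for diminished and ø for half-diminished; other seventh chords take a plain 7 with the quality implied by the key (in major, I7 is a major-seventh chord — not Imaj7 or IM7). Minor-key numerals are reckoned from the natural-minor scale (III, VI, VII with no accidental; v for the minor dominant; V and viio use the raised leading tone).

Stacked in thirds the chord is E#-G#-B-D: a fully diminished seventh chord on E#.
In F# minor, E# is the leading tone; the diatonic fully diminished seventh chord there is viio7.
With G# in the bass the chord is in first inversion, so the figured bass is 65.

viio65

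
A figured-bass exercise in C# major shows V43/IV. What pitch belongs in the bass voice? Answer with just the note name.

The applied chord V43/IV is rooted on C#: C#-E#-G#-B.
The figure 43 means second inversion — the fifth is in the bass.

G#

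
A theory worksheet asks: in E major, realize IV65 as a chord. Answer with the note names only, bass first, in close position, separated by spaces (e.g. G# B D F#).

In E major, the fourth degree is A, and the diatonic chord built there is a major seventh chord.
That chord is spelled A-C#-E-G#.
With the 65 figure the chord is in first inversion; from the bass C# upward in close position it reads C#-E-G#-A.

C# E G# A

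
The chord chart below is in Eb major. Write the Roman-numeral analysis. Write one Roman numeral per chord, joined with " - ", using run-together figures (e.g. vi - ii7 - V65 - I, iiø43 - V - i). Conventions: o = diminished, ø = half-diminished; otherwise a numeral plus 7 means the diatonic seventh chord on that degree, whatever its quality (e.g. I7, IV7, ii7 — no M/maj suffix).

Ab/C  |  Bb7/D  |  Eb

IV6 - V65 - I

Ab/C: major triad on Ab = scale degree 4 → IV6.
Bb7/D has root Bb, degree 5 in Eb major, so V65.
Eb: major triad on Eb = scale degree 1 → I.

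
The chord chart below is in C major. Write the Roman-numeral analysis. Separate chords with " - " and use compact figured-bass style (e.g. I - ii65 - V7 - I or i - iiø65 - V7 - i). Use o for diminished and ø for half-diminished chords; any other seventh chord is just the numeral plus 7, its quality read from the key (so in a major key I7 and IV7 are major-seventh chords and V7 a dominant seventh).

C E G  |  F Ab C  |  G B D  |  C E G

I - iv - V - I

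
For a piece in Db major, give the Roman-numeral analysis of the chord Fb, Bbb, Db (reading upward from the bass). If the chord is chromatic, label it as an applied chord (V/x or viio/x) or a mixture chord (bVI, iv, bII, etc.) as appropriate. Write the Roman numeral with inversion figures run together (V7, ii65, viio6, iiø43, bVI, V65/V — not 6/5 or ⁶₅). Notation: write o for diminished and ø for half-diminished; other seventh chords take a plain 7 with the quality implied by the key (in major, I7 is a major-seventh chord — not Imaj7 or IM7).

bVI64

Stacked in thirds the chord is Bbb-Db-Fb: a major triad on Bbb.
Bbb is the lowered sixth degree of Db major (diatonic 6 would be Bb). This is a major triad on the lowered sixth degree, borrowed from the parallel minor.
With Fb in the bass the chord is in second inversion, so the figured bass is 64.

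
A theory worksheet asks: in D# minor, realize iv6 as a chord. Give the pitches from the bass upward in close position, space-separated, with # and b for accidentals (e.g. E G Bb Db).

B D# G#

The numeral's case and figure indicate a minor triad. In D# minor its root, the fourth degree, is G#.
That chord is spelled G#-B-D#.
With the 6 figure the chord is in first inversion; from the bass B upward in close position it reads B-D#-G#.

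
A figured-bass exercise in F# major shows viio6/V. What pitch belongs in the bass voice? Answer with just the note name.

D#

The applied chord viio6/V is rooted on B#: B#-D#-F#.
The figure 6 means first inversion — the third is in the bass.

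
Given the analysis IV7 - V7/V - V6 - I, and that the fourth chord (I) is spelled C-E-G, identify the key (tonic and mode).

C major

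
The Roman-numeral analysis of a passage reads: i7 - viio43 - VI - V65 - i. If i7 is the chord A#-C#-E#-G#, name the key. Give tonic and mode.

A# minor

The anchor chord is a minor seventh chord on A#, labeled i7.
If A# is scale degree 1 and the mode makes that degree carry a minor seventh chord, the tonic is A# and the mode is minor.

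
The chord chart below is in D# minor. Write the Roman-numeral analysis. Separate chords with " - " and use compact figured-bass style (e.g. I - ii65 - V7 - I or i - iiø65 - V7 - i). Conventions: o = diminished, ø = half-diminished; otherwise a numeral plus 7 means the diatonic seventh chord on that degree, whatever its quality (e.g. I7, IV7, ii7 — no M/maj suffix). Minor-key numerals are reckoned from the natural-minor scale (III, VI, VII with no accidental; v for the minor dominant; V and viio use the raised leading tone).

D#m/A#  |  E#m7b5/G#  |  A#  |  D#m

D#m/A# has root D#, degree 1 in D# minor, so i64.
E#m7b5/G# has root E#, degree 2 in D# minor, so iiø65.
A#: root A# is the dominant; major triad there is V.
D#m: root D# is the tonic; minor triad there is i.

i64 - iiø65 - V - i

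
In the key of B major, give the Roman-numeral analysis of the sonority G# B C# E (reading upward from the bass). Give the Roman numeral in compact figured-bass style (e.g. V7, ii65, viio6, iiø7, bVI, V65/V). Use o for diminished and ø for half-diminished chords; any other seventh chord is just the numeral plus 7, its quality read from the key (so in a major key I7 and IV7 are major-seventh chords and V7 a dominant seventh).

Stacked in thirds the chord is C#-E-G#-B: a minor seventh chord on C#.
In B major, C# is the supertonic; the diatonic minor seventh chord there is ii7.
With G# in the bass the chord is in second inversion, so the figured bass is 43.

ii43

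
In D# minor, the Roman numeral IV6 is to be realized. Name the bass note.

IV in D# minor has root G#; the chord is G#-B#-D#.
The figure 6 means first inversion — the third is in the bass.

B#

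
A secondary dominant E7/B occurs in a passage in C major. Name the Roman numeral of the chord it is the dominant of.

vi

The chord is a dominant seventh chord on E.
A dominant resolves down a perfect fifth: E → A. In C major, A is scale degree 6, i.e. vi.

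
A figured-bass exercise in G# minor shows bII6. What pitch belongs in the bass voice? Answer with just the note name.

bII in G# minor has root A; the chord is A-C#-E.
The figure 6 means first inversion — the third is in the bass.

C#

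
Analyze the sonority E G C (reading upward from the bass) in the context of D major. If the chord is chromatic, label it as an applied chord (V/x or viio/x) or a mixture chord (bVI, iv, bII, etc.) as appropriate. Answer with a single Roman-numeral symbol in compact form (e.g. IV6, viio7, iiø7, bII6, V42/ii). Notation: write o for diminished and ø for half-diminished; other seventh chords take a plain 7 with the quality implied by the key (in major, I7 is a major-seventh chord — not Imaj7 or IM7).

The pitches C-E-G form a major triad rooted on C.
C is the lowered seventh degree of D major (diatonic 7 would be C#). This is a major triad on the lowered seventh degree (the subtonic), borrowed from the parallel minor.
With E in the bass the chord is in first inversion, so the figured bass is 6.

bVII6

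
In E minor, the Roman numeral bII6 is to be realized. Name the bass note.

bII in E minor has root F; the chord is F-A-C.
The figure 6 means first inversion — the third is in the bass.

A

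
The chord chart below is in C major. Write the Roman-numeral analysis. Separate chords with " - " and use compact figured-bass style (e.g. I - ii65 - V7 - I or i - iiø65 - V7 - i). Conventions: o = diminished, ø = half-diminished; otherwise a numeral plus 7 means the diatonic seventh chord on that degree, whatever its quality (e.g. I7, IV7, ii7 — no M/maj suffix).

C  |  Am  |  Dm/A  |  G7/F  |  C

I - vi - ii64 - V42 - I

C: major triad on C = scale degree 1 → I.
Am: minor triad on A = scale degree 6 → vi.
Dm/A: minor triad on D = scale degree 2 → ii64.
G7/F: root G is the dominant; dominant seventh chord there is V42.
C: root C is the tonic; major triad there is I.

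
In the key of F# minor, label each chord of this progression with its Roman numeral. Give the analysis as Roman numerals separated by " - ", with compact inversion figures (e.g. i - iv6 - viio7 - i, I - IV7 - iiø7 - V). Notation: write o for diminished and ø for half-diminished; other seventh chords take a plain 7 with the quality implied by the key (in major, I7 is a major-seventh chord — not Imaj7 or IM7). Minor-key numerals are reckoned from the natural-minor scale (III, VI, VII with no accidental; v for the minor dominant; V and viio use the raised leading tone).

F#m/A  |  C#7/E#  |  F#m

F#m/A: minor triad on F# = scale degree 1 → i6.
C#7/E#: root C# is the dominant; dominant seventh chord there is V65.
F#m has root F#, degree 1 in F# minor, so i.

i6 - V65 - i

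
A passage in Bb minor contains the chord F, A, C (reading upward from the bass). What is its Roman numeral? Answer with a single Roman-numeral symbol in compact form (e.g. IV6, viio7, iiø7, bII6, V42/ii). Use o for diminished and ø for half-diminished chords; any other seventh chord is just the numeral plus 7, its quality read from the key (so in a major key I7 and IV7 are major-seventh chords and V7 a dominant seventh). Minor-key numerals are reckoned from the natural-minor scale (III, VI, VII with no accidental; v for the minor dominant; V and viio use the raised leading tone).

The pitches F-A-C form a major triad rooted on F.
F is scale degree 5 in Bb minor, and a major triad on that degree is written V.

V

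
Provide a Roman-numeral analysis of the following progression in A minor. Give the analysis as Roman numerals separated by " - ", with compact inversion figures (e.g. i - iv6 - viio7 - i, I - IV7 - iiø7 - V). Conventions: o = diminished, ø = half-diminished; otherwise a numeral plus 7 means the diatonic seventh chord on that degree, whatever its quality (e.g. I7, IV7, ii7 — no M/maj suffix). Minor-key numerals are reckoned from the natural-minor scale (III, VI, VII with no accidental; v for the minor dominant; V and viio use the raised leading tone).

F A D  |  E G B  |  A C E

iv6 - v - i

F-A-D: minor triad on D = scale degree 4 → iv6.
E-G-B: minor triad on E = scale degree 5 → v.
A-C-E: minor triad on A = scale degree 1 → i.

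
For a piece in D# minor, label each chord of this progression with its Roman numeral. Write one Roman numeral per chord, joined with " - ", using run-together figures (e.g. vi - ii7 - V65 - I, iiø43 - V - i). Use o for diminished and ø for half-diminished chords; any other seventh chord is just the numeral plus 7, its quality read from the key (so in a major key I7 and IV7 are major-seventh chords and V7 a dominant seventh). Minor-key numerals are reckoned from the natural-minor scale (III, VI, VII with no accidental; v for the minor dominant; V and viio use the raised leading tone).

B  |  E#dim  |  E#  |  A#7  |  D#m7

B: major triad on B = scale degree 6 → VI.
E#dim: root E# is the supertonic; diminished triad there is iio.
E#: chromatic; E# is V of V, so V/V.
A#7: dominant seventh chord on A# = scale degree 5 → V7.
D#m7 has root D#, degree 1 in D# minor, so i7.

VI - iio - V/V - V7 - i7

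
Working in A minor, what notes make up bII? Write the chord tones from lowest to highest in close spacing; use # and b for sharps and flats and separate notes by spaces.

Bb D F

Scale degree 2 in A minor is B; lowering it a half step gives Bb. bII is the Neapolitan chord — a major triad on the lowered second degree.
So the chord is Bb-D-F.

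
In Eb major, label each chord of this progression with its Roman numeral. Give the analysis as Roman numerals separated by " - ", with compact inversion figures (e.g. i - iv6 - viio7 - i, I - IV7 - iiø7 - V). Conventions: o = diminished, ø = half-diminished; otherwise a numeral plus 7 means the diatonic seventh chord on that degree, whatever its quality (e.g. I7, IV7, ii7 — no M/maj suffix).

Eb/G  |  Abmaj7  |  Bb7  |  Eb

I6 - IV7 - V7 - I

Eb/G has root Eb, degree 1 in Eb major, so I6.
Abmaj7: major seventh chord on Ab = scale degree 4 → IV7.
Bb7 has root Bb, degree 5 in Eb major, so V7.
Eb: major triad on Eb = scale degree 1 → I.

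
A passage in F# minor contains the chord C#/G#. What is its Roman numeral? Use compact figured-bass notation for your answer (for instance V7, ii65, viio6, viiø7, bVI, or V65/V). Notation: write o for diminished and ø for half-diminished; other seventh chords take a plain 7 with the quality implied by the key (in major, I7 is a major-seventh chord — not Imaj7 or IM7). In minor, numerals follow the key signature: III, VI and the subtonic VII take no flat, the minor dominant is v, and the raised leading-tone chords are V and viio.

The pitches C#-E#-G# form a major triad rooted on C#.
C# is scale degree 5 in F# minor, and a major triad on that degree is written V.
With G# in the bass the chord is in second inversion, so the figured bass is 64.

V64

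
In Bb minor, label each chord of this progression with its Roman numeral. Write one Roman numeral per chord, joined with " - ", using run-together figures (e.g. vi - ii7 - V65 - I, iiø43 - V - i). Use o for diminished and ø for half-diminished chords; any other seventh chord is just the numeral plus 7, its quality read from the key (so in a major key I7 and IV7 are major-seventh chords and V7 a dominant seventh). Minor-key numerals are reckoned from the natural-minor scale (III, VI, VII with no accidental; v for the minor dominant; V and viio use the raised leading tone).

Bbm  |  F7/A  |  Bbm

i - V65 - i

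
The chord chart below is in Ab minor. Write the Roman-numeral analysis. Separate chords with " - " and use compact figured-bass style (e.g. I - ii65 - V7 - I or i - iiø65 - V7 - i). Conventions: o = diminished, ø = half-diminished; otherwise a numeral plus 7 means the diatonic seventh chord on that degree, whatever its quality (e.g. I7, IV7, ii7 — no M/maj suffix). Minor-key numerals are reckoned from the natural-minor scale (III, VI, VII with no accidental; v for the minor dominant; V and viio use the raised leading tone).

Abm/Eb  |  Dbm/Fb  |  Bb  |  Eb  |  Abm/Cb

i64 - iv6 - V/V - V - i6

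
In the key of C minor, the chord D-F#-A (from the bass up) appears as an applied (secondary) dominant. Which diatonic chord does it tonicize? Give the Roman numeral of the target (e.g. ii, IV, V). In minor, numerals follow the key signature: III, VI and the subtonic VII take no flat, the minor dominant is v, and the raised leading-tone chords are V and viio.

The chord is a major triad on D.
A dominant resolves down a perfect fifth: D → G. In C minor, G is scale degree 5, i.e. V.

V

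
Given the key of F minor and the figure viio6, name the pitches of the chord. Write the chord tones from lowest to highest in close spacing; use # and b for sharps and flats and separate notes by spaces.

In F minor, the leading-tone chord is built on the raised seventh degree, E.
That chord is spelled E-G-Bb.
The figured bass 6 indicates first inversion, placing the third (G) in the bass: G-Bb-E.

G Bb E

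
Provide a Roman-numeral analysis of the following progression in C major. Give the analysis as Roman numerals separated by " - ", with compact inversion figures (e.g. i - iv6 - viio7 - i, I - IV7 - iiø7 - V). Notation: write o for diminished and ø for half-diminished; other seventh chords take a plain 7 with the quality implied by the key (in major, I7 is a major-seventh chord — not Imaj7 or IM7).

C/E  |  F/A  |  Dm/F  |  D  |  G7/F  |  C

I6 - IV6 - ii6 - V/V - V42 - I

C/E: major triad on C = scale degree 1 → I6.
F/A: major triad on F = scale degree 4 → IV6.
Dm/F: root D is the supertonic; minor triad there is ii6.
D: a major triad on D, the applied dominant of V → V/V.
G7/F: root G is the dominant; dominant seventh chord there is V42.
C: root C is the tonic; major triad there is I.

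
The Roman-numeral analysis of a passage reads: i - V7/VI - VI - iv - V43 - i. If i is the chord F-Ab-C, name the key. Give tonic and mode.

The anchor chord is a minor triad on F, labeled i.
If F is scale degree 1 and the mode makes that degree carry a minor triad, the tonic is F and the mode is minor.

F minor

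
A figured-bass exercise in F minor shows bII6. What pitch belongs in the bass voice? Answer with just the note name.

bII in F minor has root Gb; the chord is Gb-Bb-Db.
The figure 6 means first inversion — the third is in the bass.

Bb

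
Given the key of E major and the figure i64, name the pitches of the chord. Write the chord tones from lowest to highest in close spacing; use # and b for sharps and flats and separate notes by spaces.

i64 is the minor tonic, borrowed from the parallel minor. In E major that root is E.
So the chord is E-G-B.
With the 64 figure the chord is in second inversion; from the bass B upward in close position it reads B-E-G.

B E G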